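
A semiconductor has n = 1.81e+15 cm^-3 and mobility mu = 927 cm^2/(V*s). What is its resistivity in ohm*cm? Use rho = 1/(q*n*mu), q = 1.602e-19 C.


Step 1: sigma = q * n * mu = 1.602e-19 * 1.81e+15 * 927 = 2.68795e-01 S/cm
Step 2: rho = 1 / sigma = 1 / 2.68795e-01 = 3.72 ohm*cm

3.72


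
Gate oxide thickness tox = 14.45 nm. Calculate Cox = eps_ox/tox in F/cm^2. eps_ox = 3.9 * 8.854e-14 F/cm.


Step 1: eps_ox = 3.9 * 8.854e-14 = 3.45306e-13 F/cm
Step 2: tox in cm = 14.45 nm * 1e-7 = 1.4450e-06 cm
Step 3: Cox = 3.45306e-13 / 1.4450e-06 = 2.39e-07 F/cm^2

2.39e-07


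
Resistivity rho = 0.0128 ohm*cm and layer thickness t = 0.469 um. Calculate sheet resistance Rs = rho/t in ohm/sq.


Step 1: Convert thickness to cm: t = 0.469 um = 4.6900e-05 cm
Step 2: Rs = rho / t = 0.0128 / 4.6900e-05
Step 3: Rs = 272.9 ohm/sq

272.9


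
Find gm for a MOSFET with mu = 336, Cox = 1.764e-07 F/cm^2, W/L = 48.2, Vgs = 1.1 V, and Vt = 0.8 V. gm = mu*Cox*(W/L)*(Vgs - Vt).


Step 1: Vov = Vgs - Vt = 1.1 - 0.8 = 0.3 V
Step 2: gm = mu * Cox * (W/L) * Vov
Step 3: gm = 336 * 1.764e-07 * 48.2 * 0.3 = 8.57e-04 S

8.57e-04


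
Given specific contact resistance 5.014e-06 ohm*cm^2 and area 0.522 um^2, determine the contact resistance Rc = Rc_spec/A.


Step 1: Convert area to cm^2: 0.522 um^2 = 5.2200e-09 cm^2
Step 2: Rc = Rc_spec / A = 5.014e-06 / 5.2200e-09
Step 3: Rc = 9.61e+02 ohms

9.61e+02


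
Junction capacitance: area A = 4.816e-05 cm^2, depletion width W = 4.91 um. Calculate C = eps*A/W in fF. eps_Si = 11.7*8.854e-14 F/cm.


Step 1: eps_Si = 11.7 * 8.854e-14 = 1.035918e-12 F/cm
Step 2: W in cm = 4.91 * 1e-4 = 4.91e-04 cm
Step 3: C = 1.035918e-12 * 4.816e-05 / 4.91e-04 = 1.016086e-13 F
Step 4: C = 101.61 fF

101.61


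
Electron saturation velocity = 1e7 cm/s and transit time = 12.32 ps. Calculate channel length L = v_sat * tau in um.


Step 1: tau in seconds = 12.32 ps * 1e-12 = 1.2320e-11 s
Step 2: L = v_sat * tau = 1e7 * 1.2320e-11 = 1.2320e-04 cm
Step 3: L in um = 1.2320e-04 * 1e4 = 1.232 um

1.232


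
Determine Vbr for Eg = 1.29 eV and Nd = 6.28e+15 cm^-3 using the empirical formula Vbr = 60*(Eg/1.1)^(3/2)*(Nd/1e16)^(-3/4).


Step 1: Eg/1.1 = 1.29/1.1 = 1.172727
Step 2: (Eg/1.1)^1.5 = 1.172727^1.5 = 1.269976
Step 3: (Nd/1e16)^(-0.75) = (0.628)^(-0.75) = 1.417523
Step 4: Vbr = 60 * 1.269976 * 1.417523 = 108.0 V

108.0


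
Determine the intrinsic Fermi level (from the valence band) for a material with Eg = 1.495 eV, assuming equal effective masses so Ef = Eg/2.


Step 1: For an intrinsic semiconductor, the Fermi level sits at midgap.
Step 2: Ef = Eg / 2 = 1.495 / 2 = 0.7475 eV

0.7475


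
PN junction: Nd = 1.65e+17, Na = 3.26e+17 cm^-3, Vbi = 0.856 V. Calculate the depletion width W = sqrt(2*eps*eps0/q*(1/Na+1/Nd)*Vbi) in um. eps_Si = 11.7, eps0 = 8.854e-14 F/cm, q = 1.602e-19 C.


Step 1: 1/Na + 1/Nd = 1/3.26e+17 + 1/1.65e+17 = 9.12809e-18
Step 2: 2*eps*eps0/q = 2*11.7*8.854e-14/1.602e-19 = 1.293281e+07
Step 3: W^2 = 1.293281e+07 * 9.12809e-18 * 0.856 = 1.01052e-10
Step 4: W = sqrt(1.01052e-10) = 1.005e-05 cm = 0.1005 um

0.1005


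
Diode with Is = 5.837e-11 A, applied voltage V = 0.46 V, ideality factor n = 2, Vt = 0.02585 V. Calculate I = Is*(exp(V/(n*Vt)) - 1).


Step 1: V/(n*Vt) = 0.46/(2*0.02585) = 8.8975
Step 2: exp(8.8975) = 7.3137e+03
Step 3: I = 5.837e-11 * (7.3137e+03 - 1) = 4.27e-07 A

4.27e-07


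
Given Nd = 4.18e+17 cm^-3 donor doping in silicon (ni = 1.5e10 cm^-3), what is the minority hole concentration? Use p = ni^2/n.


Step 1: Since Nd >> ni, n ≈ Nd = 4.18e+17 cm^-3
Step 2: p = ni^2 / n = (1.5e10)^2 / 4.18e+17
Step 3: p = 2.25e20 / 4.18e+17 = 5.38e+02 cm^-3

5.38e+02


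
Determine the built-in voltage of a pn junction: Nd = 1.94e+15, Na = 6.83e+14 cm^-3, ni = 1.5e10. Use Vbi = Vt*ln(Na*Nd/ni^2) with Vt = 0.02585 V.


Step 1: Compute Na*Nd/ni^2 = 6.83e+14 * 1.94e+15 / (1.5e10)^2 = 5.8890e+09
Step 2: ln(5.8890e+09) = 22.4964
Step 3: Vbi = 0.02585 * 22.4964 = 0.582 V

0.582


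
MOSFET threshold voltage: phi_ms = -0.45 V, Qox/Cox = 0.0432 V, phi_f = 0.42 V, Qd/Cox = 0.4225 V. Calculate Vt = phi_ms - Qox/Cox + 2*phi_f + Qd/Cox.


Step 1: Vt = phi_ms - Qox/Cox + 2*phi_f + Qd/Cox
Step 2: Vt = -0.45 - 0.0432 + 2*0.42 + 0.4225
Step 3: Vt = -0.45 - 0.0432 + 0.84 + 0.4225
Step 4: Vt = 0.7693 V

0.7693


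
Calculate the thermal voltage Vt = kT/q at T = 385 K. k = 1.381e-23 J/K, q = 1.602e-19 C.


Step 1: kT = 1.381e-23 * 385 = 5.31685e-21 J
Step 2: Vt = kT/q = 5.31685e-21 / 1.602e-19
Step 3: Vt = 0.03319 V

0.03319


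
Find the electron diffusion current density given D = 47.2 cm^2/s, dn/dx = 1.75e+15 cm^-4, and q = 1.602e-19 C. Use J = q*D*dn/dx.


Step 1: J = q * D * (dn/dx)
Step 2: J = 1.602e-19 * 47.2 * 1.75e+15
Step 3: J = 1.32e-02 A/cm^2

1.32e-02


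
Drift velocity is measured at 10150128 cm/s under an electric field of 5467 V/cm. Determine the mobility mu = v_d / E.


Step 1: mu = v_d / E
Step 2: mu = 10150128 / 5467
Step 3: mu = 1856.62 cm^2/(V*s)

1856.62


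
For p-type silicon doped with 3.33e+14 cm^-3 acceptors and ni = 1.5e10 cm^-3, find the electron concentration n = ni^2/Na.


Step 1: Majority hole concentration p ≈ Na = 3.33e+14 cm^-3
Step 2: n = ni^2 / Na = (1.5e10)^2 / 3.33e+14
Step 3: n = 6.76e+05 cm^-3

6.76e+05


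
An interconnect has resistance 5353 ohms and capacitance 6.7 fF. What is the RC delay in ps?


Step 1: tau = R * C
Step 2: tau = 5353 * 6.7 fF = 5353 * 6.7e-15 F
Step 3: tau = 3.58651e-11 s = 35.8651 ps

35.8651


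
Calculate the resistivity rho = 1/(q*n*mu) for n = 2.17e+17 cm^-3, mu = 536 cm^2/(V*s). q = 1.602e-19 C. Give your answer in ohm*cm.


Step 1: sigma = q * n * mu = 1.602e-19 * 2.17e+17 * 536 = 1.86332e+01 S/cm
Step 2: rho = 1 / sigma = 1 / 1.86332e+01 = 0.05367 ohm*cm

0.05367


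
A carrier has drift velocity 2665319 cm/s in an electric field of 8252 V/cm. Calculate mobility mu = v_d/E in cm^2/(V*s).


Step 1: mu = v_d / E
Step 2: mu = 2665319 / 8252
Step 3: mu = 322.99 cm^2/(V*s)

322.99


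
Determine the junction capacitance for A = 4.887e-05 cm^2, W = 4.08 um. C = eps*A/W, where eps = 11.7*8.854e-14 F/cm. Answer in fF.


Step 1: eps_Si = 11.7 * 8.854e-14 = 1.035918e-12 F/cm
Step 2: W in cm = 4.08 * 1e-4 = 4.08e-04 cm
Step 3: C = 1.035918e-12 * 4.887e-05 / 4.08e-04 = 1.240816e-13 F
Step 4: C = 124.08 fF

124.08


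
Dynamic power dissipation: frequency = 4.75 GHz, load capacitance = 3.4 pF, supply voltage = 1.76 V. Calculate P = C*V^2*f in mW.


Step 1: V^2 = 1.76^2 = 3.0976 V^2
Step 2: P = C*V^2*f = 3.4e-12 F * 3.0976 * 4.75e9 Hz
Step 3: P = 5.002624e-02 W
Step 4: P = 50.026 mW

50.026


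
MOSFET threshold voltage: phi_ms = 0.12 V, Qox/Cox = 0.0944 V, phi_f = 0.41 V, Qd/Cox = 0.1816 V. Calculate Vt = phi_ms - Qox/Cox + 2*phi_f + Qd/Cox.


Step 1: Vt = phi_ms - Qox/Cox + 2*phi_f + Qd/Cox
Step 2: Vt = 0.12 - 0.0944 + 2*0.41 + 0.1816
Step 3: Vt = 0.12 - 0.0944 + 0.82 + 0.1816
Step 4: Vt = 1.0272 V

1.0272


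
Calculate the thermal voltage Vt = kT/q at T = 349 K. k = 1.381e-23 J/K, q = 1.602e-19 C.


Step 1: kT = 1.381e-23 * 349 = 4.81969e-21 J
Step 2: Vt = kT/q = 4.81969e-21 / 1.602e-19
Step 3: Vt = 0.03009 V

0.03009


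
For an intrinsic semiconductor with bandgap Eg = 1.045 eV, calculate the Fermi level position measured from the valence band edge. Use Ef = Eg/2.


Step 1: For an intrinsic semiconductor, the Fermi level sits at midgap.
Step 2: Ef = Eg / 2 = 1.045 / 2 = 0.5225 eV

0.5225


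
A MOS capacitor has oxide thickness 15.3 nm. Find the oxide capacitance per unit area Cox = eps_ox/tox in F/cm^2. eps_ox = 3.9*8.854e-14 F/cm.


Step 1: eps_ox = 3.9 * 8.854e-14 = 3.45306e-13 F/cm
Step 2: tox in cm = 15.3 nm * 1e-7 = 1.5300e-06 cm
Step 3: Cox = 3.45306e-13 / 1.5300e-06 = 2.26e-07 F/cm^2

2.26e-07


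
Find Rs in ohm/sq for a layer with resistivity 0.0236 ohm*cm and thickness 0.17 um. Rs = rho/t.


Step 1: Convert thickness to cm: t = 0.17 um = 1.7000e-05 cm
Step 2: Rs = rho / t = 0.0236 / 1.7000e-05
Step 3: Rs = 1388.2 ohm/sq

1388.2


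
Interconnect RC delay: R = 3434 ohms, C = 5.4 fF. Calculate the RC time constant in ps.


Step 1: tau = R * C
Step 2: tau = 3434 * 5.4 fF = 3434 * 5.4e-15 F
Step 3: tau = 1.85436e-11 s = 18.5436 ps

18.5436


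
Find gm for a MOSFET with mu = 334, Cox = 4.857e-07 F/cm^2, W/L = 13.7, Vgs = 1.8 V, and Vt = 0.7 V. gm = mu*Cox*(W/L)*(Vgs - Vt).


Step 1: Vov = Vgs - Vt = 1.8 - 0.7 = 1.1 V
Step 2: gm = mu * Cox * (W/L) * Vov
Step 3: gm = 334 * 4.857e-07 * 13.7 * 1.1 = 2.44e-03 S

2.44e-03


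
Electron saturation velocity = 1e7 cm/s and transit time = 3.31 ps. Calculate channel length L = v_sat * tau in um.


Step 1: tau in seconds = 3.31 ps * 1e-12 = 3.3100e-12 s
Step 2: L = v_sat * tau = 1e7 * 3.3100e-12 = 3.3100e-05 cm
Step 3: L in um = 3.3100e-05 * 1e4 = 0.331 um

0.331


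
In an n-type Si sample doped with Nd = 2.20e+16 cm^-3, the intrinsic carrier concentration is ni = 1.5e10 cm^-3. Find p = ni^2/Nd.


Step 1: Since Nd >> ni, n ≈ Nd = 2.20e+16 cm^-3
Step 2: p = ni^2 / n = (1.5e10)^2 / 2.20e+16
Step 3: p = 2.25e20 / 2.20e+16 = 1.02e+04 cm^-3

1.02e+04


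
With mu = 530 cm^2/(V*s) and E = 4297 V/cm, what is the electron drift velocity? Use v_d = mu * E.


Step 1: v_d = mu * E
Step 2: v_d = 530 * 4297 = 2277410
Step 3: v_d = 2.28e+06 cm/s

2.28e+06


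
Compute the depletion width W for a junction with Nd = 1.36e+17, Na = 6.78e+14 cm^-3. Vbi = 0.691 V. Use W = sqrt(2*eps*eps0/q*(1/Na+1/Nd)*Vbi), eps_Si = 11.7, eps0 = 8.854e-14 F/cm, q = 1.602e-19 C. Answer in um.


Step 1: 1/Na + 1/Nd = 1/6.78e+14 + 1/1.36e+17 = 1.48228e-15
Step 2: 2*eps*eps0/q = 2*11.7*8.854e-14/1.602e-19 = 1.293281e+07
Step 3: W^2 = 1.293281e+07 * 1.48228e-15 * 0.691 = 1.32465e-08
Step 4: W = sqrt(1.32465e-08) = 1.151e-04 cm = 1.151 um

1.151


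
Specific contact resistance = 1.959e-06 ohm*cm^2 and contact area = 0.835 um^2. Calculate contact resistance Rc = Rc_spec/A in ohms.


Step 1: Convert area to cm^2: 0.835 um^2 = 8.3500e-09 cm^2
Step 2: Rc = Rc_spec / A = 1.959e-06 / 8.3500e-09
Step 3: Rc = 2.35e+02 ohms

2.35e+02


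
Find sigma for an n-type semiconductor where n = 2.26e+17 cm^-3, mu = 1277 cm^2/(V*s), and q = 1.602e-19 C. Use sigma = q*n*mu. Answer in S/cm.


Step 1: sigma = q * n * mu
Step 2: sigma = 1.602e-19 * 2.26e+17 * 1277
Step 3: sigma = 4.623e+01 S/cm

4.623e+01


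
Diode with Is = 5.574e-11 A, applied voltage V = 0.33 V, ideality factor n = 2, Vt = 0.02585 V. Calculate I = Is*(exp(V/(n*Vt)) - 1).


Step 1: V/(n*Vt) = 0.33/(2*0.02585) = 6.3830
Step 2: exp(6.3830) = 5.9170e+02
Step 3: I = 5.574e-11 * (5.9170e+02 - 1) = 3.29e-08 A

3.29e-08


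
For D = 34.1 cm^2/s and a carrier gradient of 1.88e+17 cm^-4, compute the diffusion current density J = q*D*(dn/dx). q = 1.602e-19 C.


Step 1: J = q * D * (dn/dx)
Step 2: J = 1.602e-19 * 34.1 * 1.88e+17
Step 3: J = 1.03e+00 A/cm^2

1.03e+00


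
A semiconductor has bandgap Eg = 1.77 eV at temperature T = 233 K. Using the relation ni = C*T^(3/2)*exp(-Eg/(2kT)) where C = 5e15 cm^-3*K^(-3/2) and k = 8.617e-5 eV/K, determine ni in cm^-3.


Step 1: Compute kT = 8.617e-5 * 233 = 0.02007761 eV
Step 2: Exponent = -Eg/(2kT) = -1.77/(2*0.02007761) = -44.07895
Step 3: T^(3/2) = 233^1.5 = 3556.59
Step 4: ni = 5e15 * 3556.59 * exp(-44.07895) = 1.28e+00 cm^-3

1.28e+00


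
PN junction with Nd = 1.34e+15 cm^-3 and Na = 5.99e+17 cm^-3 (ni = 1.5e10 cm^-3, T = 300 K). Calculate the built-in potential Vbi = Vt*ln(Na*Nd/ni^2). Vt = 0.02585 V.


Step 1: Compute Na*Nd/ni^2 = 5.99e+17 * 1.34e+15 / (1.5e10)^2 = 3.5674e+12
Step 2: ln(3.5674e+12) = 28.9029
Step 3: Vbi = 0.02585 * 28.9029 = 0.747 V

0.747


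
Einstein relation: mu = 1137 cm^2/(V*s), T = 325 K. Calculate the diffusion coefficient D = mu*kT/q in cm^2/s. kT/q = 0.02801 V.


Step 1: D = mu * (kT/q)
Step 2: D = 1137 * 0.02801
Step 3: D = 31.85 cm^2/s

31.85


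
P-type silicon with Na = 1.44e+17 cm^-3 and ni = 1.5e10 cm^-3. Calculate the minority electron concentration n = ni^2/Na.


Step 1: Majority hole concentration p ≈ Na = 1.44e+17 cm^-3
Step 2: n = ni^2 / Na = (1.5e10)^2 / 1.44e+17
Step 3: n = 1.56e+03 cm^-3

1.56e+03


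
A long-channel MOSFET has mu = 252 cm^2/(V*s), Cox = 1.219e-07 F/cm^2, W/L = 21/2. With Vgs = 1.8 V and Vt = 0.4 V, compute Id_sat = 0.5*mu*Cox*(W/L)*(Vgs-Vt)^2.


Step 1: Overdrive voltage Vov = Vgs - Vt = 1.8 - 0.4 = 1.4 V
Step 2: W/L = 21/2 = 10.5
Step 3: Id = 0.5 * 252 * 1.219e-07 * 10.5 * 1.4^2
Step 4: Id = 3.16e-04 A

3.16e-04


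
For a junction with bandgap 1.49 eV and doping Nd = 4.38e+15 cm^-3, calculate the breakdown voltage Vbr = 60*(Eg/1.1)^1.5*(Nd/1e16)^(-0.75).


Step 1: Eg/1.1 = 1.49/1.1 = 1.354545
Step 2: (Eg/1.1)^1.5 = 1.354545^1.5 = 1.576486
Step 3: (Nd/1e16)^(-0.75) = (0.438)^(-0.75) = 1.857353
Step 4: Vbr = 60 * 1.576486 * 1.857353 = 175.7 V

175.7


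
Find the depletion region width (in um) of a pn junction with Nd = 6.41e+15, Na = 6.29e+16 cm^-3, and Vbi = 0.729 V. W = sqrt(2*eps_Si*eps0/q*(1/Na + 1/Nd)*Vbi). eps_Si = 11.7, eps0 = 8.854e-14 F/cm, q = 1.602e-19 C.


Step 1: 1/Na + 1/Nd = 1/6.29e+16 + 1/6.41e+15 = 1.71904e-16
Step 2: 2*eps*eps0/q = 2*11.7*8.854e-14/1.602e-19 = 1.293281e+07
Step 3: W^2 = 1.293281e+07 * 1.71904e-16 * 0.729 = 1.62071e-09
Step 4: W = sqrt(1.62071e-09) = 4.026e-05 cm = 0.4026 um

0.4026


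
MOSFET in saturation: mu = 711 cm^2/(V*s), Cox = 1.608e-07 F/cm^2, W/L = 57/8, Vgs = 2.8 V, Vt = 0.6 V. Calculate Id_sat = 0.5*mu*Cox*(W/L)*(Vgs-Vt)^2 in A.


Step 1: Overdrive voltage Vov = Vgs - Vt = 2.8 - 0.6 = 2.2 V
Step 2: W/L = 57/8 = 7.125
Step 3: Id = 0.5 * 711 * 1.608e-07 * 7.125 * 2.2^2
Step 4: Id = 1.97e-03 A

1.97e-03


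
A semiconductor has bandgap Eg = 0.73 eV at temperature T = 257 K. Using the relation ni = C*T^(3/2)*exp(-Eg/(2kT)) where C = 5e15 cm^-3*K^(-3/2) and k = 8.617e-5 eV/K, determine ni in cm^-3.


Step 1: Compute kT = 8.617e-5 * 257 = 0.02214569 eV
Step 2: Exponent = -Eg/(2kT) = -0.73/(2*0.02214569) = -16.48176
Step 3: T^(3/2) = 257^1.5 = 4120.02
Step 4: ni = 5e15 * 4120.02 * exp(-16.48176) = 1.43e+12 cm^-3

1.43e+12


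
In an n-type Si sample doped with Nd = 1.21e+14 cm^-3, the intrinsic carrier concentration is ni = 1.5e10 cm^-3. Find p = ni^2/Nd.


Step 1: Since Nd >> ni, n ≈ Nd = 1.21e+14 cm^-3
Step 2: p = ni^2 / n = (1.5e10)^2 / 1.21e+14
Step 3: p = 2.25e20 / 1.21e+14 = 1.86e+06 cm^-3

1.86e+06


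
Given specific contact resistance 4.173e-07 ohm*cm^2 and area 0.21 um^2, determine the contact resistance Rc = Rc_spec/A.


Step 1: Convert area to cm^2: 0.21 um^2 = 2.1000e-09 cm^2
Step 2: Rc = Rc_spec / A = 4.173e-07 / 2.1000e-09
Step 3: Rc = 1.99e+02 ohms

1.99e+02


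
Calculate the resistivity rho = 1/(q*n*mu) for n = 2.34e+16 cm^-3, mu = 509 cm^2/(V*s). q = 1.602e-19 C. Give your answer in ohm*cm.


Step 1: sigma = q * n * mu = 1.602e-19 * 2.34e+16 * 509 = 1.90808e+00 S/cm
Step 2: rho = 1 / sigma = 1 / 1.90808e+00 = 0.5241 ohm*cm

0.5241


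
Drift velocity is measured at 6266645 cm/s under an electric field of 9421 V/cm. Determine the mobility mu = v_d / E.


Step 1: mu = v_d / E
Step 2: mu = 6266645 / 9421
Step 3: mu = 665.18 cm^2/(V*s)

665.18


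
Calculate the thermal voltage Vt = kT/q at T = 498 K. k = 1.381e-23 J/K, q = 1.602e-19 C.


Step 1: kT = 1.381e-23 * 498 = 6.87738e-21 J
Step 2: Vt = kT/q = 6.87738e-21 / 1.602e-19
Step 3: Vt = 0.04293 V

0.04293


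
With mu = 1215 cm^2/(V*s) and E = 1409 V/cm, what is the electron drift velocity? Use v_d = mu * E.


Step 1: v_d = mu * E
Step 2: v_d = 1215 * 1409 = 1711935
Step 3: v_d = 1.71e+06 cm/s

1.71e+06


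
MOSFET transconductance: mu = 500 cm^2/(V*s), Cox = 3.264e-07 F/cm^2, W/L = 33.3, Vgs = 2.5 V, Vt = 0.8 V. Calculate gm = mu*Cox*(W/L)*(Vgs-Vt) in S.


Step 1: Vov = Vgs - Vt = 2.5 - 0.8 = 1.7 V
Step 2: gm = mu * Cox * (W/L) * Vov
Step 3: gm = 500 * 3.264e-07 * 33.3 * 1.7 = 9.24e-03 S

9.24e-03


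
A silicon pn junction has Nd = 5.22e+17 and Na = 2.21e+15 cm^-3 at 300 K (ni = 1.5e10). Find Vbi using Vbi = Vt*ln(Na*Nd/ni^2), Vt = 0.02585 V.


Step 1: Compute Na*Nd/ni^2 = 2.21e+15 * 5.22e+17 / (1.5e10)^2 = 5.1272e+12
Step 2: ln(5.1272e+12) = 29.2656
Step 3: Vbi = 0.02585 * 29.2656 = 0.757 V

0.757


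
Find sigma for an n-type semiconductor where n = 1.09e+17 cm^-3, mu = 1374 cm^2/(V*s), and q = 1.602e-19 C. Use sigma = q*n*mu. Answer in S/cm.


Step 1: sigma = q * n * mu
Step 2: sigma = 1.602e-19 * 1.09e+17 * 1374
Step 3: sigma = 2.399e+01 S/cm

2.399e+01


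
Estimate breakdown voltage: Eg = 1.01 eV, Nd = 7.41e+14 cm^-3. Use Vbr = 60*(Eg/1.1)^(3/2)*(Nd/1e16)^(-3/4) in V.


Step 1: Eg/1.1 = 1.01/1.1 = 0.918182
Step 2: (Eg/1.1)^1.5 = 0.918182^1.5 = 0.879819
Step 3: (Nd/1e16)^(-0.75) = (0.0741)^(-0.75) = 7.041032
Step 4: Vbr = 60 * 0.879819 * 7.041032 = 371.7 V

371.7


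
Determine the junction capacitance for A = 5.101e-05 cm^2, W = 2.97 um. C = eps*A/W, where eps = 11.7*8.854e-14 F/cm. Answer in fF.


Step 1: eps_Si = 11.7 * 8.854e-14 = 1.035918e-12 F/cm
Step 2: W in cm = 2.97 * 1e-4 = 2.97e-04 cm
Step 3: C = 1.035918e-12 * 5.101e-05 / 2.97e-04 = 1.779198e-13 F
Step 4: C = 177.92 fF

177.92


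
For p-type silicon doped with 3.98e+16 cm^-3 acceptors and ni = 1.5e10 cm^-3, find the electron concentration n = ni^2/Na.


Step 1: Majority hole concentration p ≈ Na = 3.98e+16 cm^-3
Step 2: n = ni^2 / Na = (1.5e10)^2 / 3.98e+16
Step 3: n = 5.65e+03 cm^-3

5.65e+03


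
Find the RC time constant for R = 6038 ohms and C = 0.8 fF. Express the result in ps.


Step 1: tau = R * C
Step 2: tau = 6038 * 0.8 fF = 6038 * 8.0e-16 F
Step 3: tau = 4.8304e-12 s = 4.8304 ps

4.8304


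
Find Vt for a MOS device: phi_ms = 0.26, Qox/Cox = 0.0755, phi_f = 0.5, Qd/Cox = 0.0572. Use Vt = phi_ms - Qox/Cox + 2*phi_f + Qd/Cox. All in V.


Step 1: Vt = phi_ms - Qox/Cox + 2*phi_f + Qd/Cox
Step 2: Vt = 0.26 - 0.0755 + 2*0.5 + 0.0572
Step 3: Vt = 0.26 - 0.0755 + 1.0 + 0.0572
Step 4: Vt = 1.2417 V

1.2417


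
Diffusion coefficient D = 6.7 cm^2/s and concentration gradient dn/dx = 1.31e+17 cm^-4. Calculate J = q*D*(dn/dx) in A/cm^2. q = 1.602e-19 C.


Step 1: J = q * D * (dn/dx)
Step 2: J = 1.602e-19 * 6.7 * 1.31e+17
Step 3: J = 1.41e-01 A/cm^2

1.41e-01


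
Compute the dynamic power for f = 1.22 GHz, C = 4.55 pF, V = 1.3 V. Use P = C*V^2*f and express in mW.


Step 1: V^2 = 1.3^2 = 1.69 V^2
Step 2: P = C*V^2*f = 4.55e-12 F * 1.69 * 1.22e9 Hz
Step 3: P = 9.38119e-03 W
Step 4: P = 9.381 mW

9.381


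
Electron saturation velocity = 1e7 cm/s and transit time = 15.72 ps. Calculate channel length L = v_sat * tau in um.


Step 1: tau in seconds = 15.72 ps * 1e-12 = 1.5720e-11 s
Step 2: L = v_sat * tau = 1e7 * 1.5720e-11 = 1.5720e-04 cm
Step 3: L in um = 1.5720e-04 * 1e4 = 1.572 um

1.572


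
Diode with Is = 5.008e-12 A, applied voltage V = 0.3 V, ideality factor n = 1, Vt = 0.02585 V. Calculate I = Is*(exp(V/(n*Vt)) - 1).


Step 1: V/(n*Vt) = 0.3/(1*0.02585) = 11.6054
Step 2: exp(11.6054) = 1.0969e+05
Step 3: I = 5.008e-12 * (1.0969e+05 - 1) = 5.49e-07 A

5.49e-07


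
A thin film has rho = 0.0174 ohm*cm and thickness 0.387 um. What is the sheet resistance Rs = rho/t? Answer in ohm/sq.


Step 1: Convert thickness to cm: t = 0.387 um = 3.8700e-05 cm
Step 2: Rs = rho / t = 0.0174 / 3.8700e-05
Step 3: Rs = 449.6 ohm/sq

449.6


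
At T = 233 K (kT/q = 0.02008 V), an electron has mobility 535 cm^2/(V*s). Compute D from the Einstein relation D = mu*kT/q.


Step 1: D = mu * (kT/q)
Step 2: D = 535 * 0.02008
Step 3: D = 10.74 cm^2/s

10.74


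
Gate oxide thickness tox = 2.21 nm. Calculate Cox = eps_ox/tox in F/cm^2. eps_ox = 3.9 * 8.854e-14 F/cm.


Step 1: eps_ox = 3.9 * 8.854e-14 = 3.45306e-13 F/cm
Step 2: tox in cm = 2.21 nm * 1e-7 = 2.2100e-07 cm
Step 3: Cox = 3.45306e-13 / 2.2100e-07 = 1.56e-06 F/cm^2

1.56e-06


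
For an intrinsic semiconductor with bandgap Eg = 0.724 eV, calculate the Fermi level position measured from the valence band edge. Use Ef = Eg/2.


Step 1: For an intrinsic semiconductor, the Fermi level sits at midgap.
Step 2: Ef = Eg / 2 = 0.724 / 2 = 0.362 eV

0.362


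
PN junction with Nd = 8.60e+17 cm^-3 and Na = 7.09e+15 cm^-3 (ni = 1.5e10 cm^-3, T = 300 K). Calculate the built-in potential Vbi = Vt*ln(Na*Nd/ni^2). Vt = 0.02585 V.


Step 1: Compute Na*Nd/ni^2 = 7.09e+15 * 8.60e+17 / (1.5e10)^2 = 2.7100e+13
Step 2: ln(2.7100e+13) = 30.9306
Step 3: Vbi = 0.02585 * 30.9306 = 0.8 V

0.8


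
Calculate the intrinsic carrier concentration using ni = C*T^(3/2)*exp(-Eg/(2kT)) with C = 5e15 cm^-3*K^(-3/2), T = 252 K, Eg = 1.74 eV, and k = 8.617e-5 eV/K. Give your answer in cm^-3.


Step 1: Compute kT = 8.617e-5 * 252 = 0.02171484 eV
Step 2: Exponent = -Eg/(2kT) = -1.74/(2*0.02171484) = -40.06477
Step 3: T^(3/2) = 252^1.5 = 4000.38
Step 4: ni = 5e15 * 4000.38 * exp(-40.06477) = 7.96e+01 cm^-3

7.96e+01


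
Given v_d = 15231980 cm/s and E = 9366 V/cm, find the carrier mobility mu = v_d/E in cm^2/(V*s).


Step 1: mu = v_d / E
Step 2: mu = 15231980 / 9366
Step 3: mu = 1626.31 cm^2/(V*s)

1626.31


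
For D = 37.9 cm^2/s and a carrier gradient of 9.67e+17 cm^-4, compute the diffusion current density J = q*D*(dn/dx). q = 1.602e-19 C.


Step 1: J = q * D * (dn/dx)
Step 2: J = 1.602e-19 * 37.9 * 9.67e+17
Step 3: J = 5.87e+00 A/cm^2

5.87e+00


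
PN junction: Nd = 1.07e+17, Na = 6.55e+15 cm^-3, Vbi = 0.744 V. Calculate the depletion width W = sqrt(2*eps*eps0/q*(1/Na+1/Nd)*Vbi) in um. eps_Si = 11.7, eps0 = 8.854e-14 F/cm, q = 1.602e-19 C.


Step 1: 1/Na + 1/Nd = 1/6.55e+15 + 1/1.07e+17 = 1.62018e-16
Step 2: 2*eps*eps0/q = 2*11.7*8.854e-14/1.602e-19 = 1.293281e+07
Step 3: W^2 = 1.293281e+07 * 1.62018e-16 * 0.744 = 1.55894e-09
Step 4: W = sqrt(1.55894e-09) = 3.948e-05 cm = 0.3948 um

0.3948


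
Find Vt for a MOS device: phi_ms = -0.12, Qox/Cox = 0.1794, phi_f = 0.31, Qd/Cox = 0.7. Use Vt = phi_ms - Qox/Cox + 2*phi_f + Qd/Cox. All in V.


Step 1: Vt = phi_ms - Qox/Cox + 2*phi_f + Qd/Cox
Step 2: Vt = -0.12 - 0.1794 + 2*0.31 + 0.7
Step 3: Vt = -0.12 - 0.1794 + 0.62 + 0.7
Step 4: Vt = 1.0206 V

1.0206


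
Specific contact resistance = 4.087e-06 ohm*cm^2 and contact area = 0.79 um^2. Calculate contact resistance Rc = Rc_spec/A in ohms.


Step 1: Convert area to cm^2: 0.79 um^2 = 7.9000e-09 cm^2
Step 2: Rc = Rc_spec / A = 4.087e-06 / 7.9000e-09
Step 3: Rc = 5.17e+02 ohms

5.17e+02


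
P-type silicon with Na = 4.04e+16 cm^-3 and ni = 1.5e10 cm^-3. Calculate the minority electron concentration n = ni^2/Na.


Step 1: Majority hole concentration p ≈ Na = 4.04e+16 cm^-3
Step 2: n = ni^2 / Na = (1.5e10)^2 / 4.04e+16
Step 3: n = 5.57e+03 cm^-3

5.57e+03


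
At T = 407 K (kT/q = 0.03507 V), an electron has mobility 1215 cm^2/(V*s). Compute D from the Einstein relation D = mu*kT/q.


Step 1: D = mu * (kT/q)
Step 2: D = 1215 * 0.03507
Step 3: D = 42.61 cm^2/s

42.61


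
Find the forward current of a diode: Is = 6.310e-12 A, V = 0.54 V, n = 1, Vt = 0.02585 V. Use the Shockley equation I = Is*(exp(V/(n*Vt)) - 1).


Step 1: V/(n*Vt) = 0.54/(1*0.02585) = 20.8897
Step 2: exp(20.8897) = 1.1811e+09
Step 3: I = 6.310e-12 * (1.1811e+09 - 1) = 7.45e-03 A

7.45e-03


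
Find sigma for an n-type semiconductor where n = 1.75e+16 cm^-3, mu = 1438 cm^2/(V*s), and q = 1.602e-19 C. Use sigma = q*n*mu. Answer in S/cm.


Step 1: sigma = q * n * mu
Step 2: sigma = 1.602e-19 * 1.75e+16 * 1438
Step 3: sigma = 4.031e+00 S/cm

4.031e+00


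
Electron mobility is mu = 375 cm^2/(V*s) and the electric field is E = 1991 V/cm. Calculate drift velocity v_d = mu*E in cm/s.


Step 1: v_d = mu * E
Step 2: v_d = 375 * 1991 = 746625
Step 3: v_d = 7.47e+05 cm/s

7.47e+05


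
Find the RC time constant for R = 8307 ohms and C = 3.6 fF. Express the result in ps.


Step 1: tau = R * C
Step 2: tau = 8307 * 3.6 fF = 8307 * 3.6e-15 F
Step 3: tau = 2.99052e-11 s = 29.9052 ps

29.9052


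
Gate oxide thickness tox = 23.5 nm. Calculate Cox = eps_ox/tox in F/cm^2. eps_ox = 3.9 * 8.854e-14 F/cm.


Step 1: eps_ox = 3.9 * 8.854e-14 = 3.45306e-13 F/cm
Step 2: tox in cm = 23.5 nm * 1e-7 = 2.3500e-06 cm
Step 3: Cox = 3.45306e-13 / 2.3500e-06 = 1.47e-07 F/cm^2

1.47e-07


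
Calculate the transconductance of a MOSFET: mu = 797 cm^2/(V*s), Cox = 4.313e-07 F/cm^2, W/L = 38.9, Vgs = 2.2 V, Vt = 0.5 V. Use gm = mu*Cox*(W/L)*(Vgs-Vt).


Step 1: Vov = Vgs - Vt = 2.2 - 0.5 = 1.7 V
Step 2: gm = mu * Cox * (W/L) * Vov
Step 3: gm = 797 * 4.313e-07 * 38.9 * 1.7 = 2.27e-02 S

2.27e-02


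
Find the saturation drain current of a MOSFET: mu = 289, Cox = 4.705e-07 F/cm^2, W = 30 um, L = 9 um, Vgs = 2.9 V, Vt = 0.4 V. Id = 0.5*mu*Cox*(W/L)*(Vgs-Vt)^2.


Step 1: Overdrive voltage Vov = Vgs - Vt = 2.9 - 0.4 = 2.5 V
Step 2: W/L = 30/9 = 3.33333
Step 3: Id = 0.5 * 289 * 4.705e-07 * 3.33333 * 2.5^2
Step 4: Id = 1.42e-03 A

1.42e-03


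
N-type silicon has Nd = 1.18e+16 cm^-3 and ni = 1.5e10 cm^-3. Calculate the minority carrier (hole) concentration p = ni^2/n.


Step 1: Since Nd >> ni, n ≈ Nd = 1.18e+16 cm^-3
Step 2: p = ni^2 / n = (1.5e10)^2 / 1.18e+16
Step 3: p = 2.25e20 / 1.18e+16 = 1.91e+04 cm^-3

1.91e+04


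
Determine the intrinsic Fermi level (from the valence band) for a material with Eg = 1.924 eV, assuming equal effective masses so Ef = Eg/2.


Step 1: For an intrinsic semiconductor, the Fermi level sits at midgap.
Step 2: Ef = Eg / 2 = 1.924 / 2 = 0.962 eV

0.962


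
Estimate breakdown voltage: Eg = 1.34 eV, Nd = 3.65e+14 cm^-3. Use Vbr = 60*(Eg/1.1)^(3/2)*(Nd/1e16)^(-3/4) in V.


Step 1: Eg/1.1 = 1.34/1.1 = 1.218182
Step 2: (Eg/1.1)^1.5 = 1.218182^1.5 = 1.344523
Step 3: (Nd/1e16)^(-0.75) = (0.0365)^(-0.75) = 11.975133
Step 4: Vbr = 60 * 1.344523 * 11.975133 = 966.1 V

966.1


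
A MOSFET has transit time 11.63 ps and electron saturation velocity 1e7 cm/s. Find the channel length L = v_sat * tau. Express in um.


Step 1: tau in seconds = 11.63 ps * 1e-12 = 1.1630e-11 s
Step 2: L = v_sat * tau = 1e7 * 1.1630e-11 = 1.1630e-04 cm
Step 3: L in um = 1.1630e-04 * 1e4 = 1.163 um

1.163


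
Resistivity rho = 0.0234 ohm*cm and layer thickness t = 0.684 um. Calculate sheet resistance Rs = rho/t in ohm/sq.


Step 1: Convert thickness to cm: t = 0.684 um = 6.8400e-05 cm
Step 2: Rs = rho / t = 0.0234 / 6.8400e-05
Step 3: Rs = 342.1 ohm/sq

342.1


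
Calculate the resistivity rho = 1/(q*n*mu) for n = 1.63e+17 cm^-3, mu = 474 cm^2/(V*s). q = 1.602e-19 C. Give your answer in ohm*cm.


Step 1: sigma = q * n * mu = 1.602e-19 * 1.63e+17 * 474 = 1.23774e+01 S/cm
Step 2: rho = 1 / sigma = 1 / 1.23774e+01 = 0.08079 ohm*cm

0.08079


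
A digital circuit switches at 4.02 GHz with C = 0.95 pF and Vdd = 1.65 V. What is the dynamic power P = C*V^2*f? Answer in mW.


Step 1: V^2 = 1.65^2 = 2.7225 V^2
Step 2: P = C*V^2*f = 0.95e-12 F * 2.7225 * 4.02e9 Hz
Step 3: P = 1.03972275e-02 W
Step 4: P = 10.397 mW

10.397


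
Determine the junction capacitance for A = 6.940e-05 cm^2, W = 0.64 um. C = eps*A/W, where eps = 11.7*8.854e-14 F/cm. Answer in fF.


Step 1: eps_Si = 11.7 * 8.854e-14 = 1.035918e-12 F/cm
Step 2: W in cm = 0.64 * 1e-4 = 6.40e-05 cm
Step 3: C = 1.035918e-12 * 6.940e-05 / 6.40e-05 = 1.123324e-12 F
Step 4: C = 1123.32 fF

1123.32


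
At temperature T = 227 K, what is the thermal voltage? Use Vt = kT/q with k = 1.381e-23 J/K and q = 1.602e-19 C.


Step 1: kT = 1.381e-23 * 227 = 3.13487e-21 J
Step 2: Vt = kT/q = 3.13487e-21 / 1.602e-19
Step 3: Vt = 0.01957 V

0.01957


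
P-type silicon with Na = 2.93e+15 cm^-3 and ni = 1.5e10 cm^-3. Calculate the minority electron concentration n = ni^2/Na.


Step 1: Majority hole concentration p ≈ Na = 2.93e+15 cm^-3
Step 2: n = ni^2 / Na = (1.5e10)^2 / 2.93e+15
Step 3: n = 7.68e+04 cm^-3

7.68e+04


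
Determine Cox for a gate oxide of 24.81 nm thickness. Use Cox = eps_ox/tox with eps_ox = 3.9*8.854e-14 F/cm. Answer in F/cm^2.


Step 1: eps_ox = 3.9 * 8.854e-14 = 3.45306e-13 F/cm
Step 2: tox in cm = 24.81 nm * 1e-7 = 2.4810e-06 cm
Step 3: Cox = 3.45306e-13 / 2.4810e-06 = 1.39e-07 F/cm^2

1.39e-07


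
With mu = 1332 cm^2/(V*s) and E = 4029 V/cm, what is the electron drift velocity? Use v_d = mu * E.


Step 1: v_d = mu * E
Step 2: v_d = 1332 * 4029 = 5366628
Step 3: v_d = 5.37e+06 cm/s

5.37e+06


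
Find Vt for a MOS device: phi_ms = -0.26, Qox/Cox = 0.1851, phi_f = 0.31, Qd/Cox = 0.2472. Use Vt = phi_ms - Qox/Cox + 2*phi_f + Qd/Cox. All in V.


Step 1: Vt = phi_ms - Qox/Cox + 2*phi_f + Qd/Cox
Step 2: Vt = -0.26 - 0.1851 + 2*0.31 + 0.2472
Step 3: Vt = -0.26 - 0.1851 + 0.62 + 0.2472
Step 4: Vt = 0.4221 V

0.4221


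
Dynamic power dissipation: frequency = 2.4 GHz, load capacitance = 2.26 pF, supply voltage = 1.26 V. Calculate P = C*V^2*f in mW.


Step 1: V^2 = 1.26^2 = 1.5876 V^2
Step 2: P = C*V^2*f = 2.26e-12 F * 1.5876 * 2.4e9 Hz
Step 3: P = 8.6111424e-03 W
Step 4: P = 8.611 mW

8.611


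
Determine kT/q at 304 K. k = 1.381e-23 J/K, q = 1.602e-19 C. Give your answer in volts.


Step 1: kT = 1.381e-23 * 304 = 4.19824e-21 J
Step 2: Vt = kT/q = 4.19824e-21 / 1.602e-19
Step 3: Vt = 0.02621 V

0.02621


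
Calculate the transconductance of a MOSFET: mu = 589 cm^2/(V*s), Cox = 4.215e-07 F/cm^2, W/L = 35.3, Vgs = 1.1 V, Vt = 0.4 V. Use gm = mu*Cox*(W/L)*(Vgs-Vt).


Step 1: Vov = Vgs - Vt = 1.1 - 0.4 = 0.7 V
Step 2: gm = mu * Cox * (W/L) * Vov
Step 3: gm = 589 * 4.215e-07 * 35.3 * 0.7 = 6.13e-03 S

6.13e-03


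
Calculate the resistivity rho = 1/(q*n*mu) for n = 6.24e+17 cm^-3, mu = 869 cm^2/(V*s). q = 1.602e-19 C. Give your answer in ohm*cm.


Step 1: sigma = q * n * mu = 1.602e-19 * 6.24e+17 * 869 = 8.68694e+01 S/cm
Step 2: rho = 1 / sigma = 1 / 8.68694e+01 = 0.01151 ohm*cm

0.01151


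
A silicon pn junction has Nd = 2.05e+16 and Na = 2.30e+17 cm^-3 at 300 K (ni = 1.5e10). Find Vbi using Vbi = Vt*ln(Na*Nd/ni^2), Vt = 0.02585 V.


Step 1: Compute Na*Nd/ni^2 = 2.30e+17 * 2.05e+16 / (1.5e10)^2 = 2.0956e+13
Step 2: ln(2.0956e+13) = 30.6734
Step 3: Vbi = 0.02585 * 30.6734 = 0.793 V

0.793


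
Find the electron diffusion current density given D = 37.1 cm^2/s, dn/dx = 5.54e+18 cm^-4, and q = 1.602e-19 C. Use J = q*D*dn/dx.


Step 1: J = q * D * (dn/dx)
Step 2: J = 1.602e-19 * 37.1 * 5.54e+18
Step 3: J = 3.29e+01 A/cm^2

3.29e+01


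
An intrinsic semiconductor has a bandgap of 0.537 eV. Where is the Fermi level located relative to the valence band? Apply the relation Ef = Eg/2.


Step 1: For an intrinsic semiconductor, the Fermi level sits at midgap.
Step 2: Ef = Eg / 2 = 0.537 / 2 = 0.2685 eV

0.2685


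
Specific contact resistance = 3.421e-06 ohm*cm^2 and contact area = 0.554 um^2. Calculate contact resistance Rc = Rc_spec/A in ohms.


Step 1: Convert area to cm^2: 0.554 um^2 = 5.5400e-09 cm^2
Step 2: Rc = Rc_spec / A = 3.421e-06 / 5.5400e-09
Step 3: Rc = 6.18e+02 ohms

6.18e+02


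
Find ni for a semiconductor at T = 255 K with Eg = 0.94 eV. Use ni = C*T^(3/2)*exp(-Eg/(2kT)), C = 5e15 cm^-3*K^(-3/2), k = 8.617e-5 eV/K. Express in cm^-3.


Step 1: Compute kT = 8.617e-5 * 255 = 0.02197335 eV
Step 2: Exponent = -Eg/(2kT) = -0.94/(2*0.02197335) = -21.38955
Step 3: T^(3/2) = 255^1.5 = 4072.02
Step 4: ni = 5e15 * 4072.02 * exp(-21.38955) = 1.05e+10 cm^-3

1.05e+10


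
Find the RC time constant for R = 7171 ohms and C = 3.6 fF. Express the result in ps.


Step 1: tau = R * C
Step 2: tau = 7171 * 3.6 fF = 7171 * 3.6e-15 F
Step 3: tau = 2.58156e-11 s = 25.8156 ps

25.8156


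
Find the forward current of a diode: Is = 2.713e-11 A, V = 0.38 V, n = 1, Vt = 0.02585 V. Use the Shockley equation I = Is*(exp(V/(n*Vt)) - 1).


Step 1: V/(n*Vt) = 0.38/(1*0.02585) = 14.7002
Step 2: exp(14.7002) = 2.4222e+06
Step 3: I = 2.713e-11 * (2.4222e+06 - 1) = 6.57e-05 A

6.57e-05


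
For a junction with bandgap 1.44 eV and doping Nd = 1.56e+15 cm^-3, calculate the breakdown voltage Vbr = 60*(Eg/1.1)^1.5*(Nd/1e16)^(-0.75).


Step 1: Eg/1.1 = 1.44/1.1 = 1.309091
Step 2: (Eg/1.1)^1.5 = 1.309091^1.5 = 1.497803
Step 3: (Nd/1e16)^(-0.75) = (0.156)^(-0.75) = 4.028622
Step 4: Vbr = 60 * 1.497803 * 4.028622 = 362.0 V

362.0


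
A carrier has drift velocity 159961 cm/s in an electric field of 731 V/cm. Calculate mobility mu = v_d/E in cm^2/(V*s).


Step 1: mu = v_d / E
Step 2: mu = 159961 / 731
Step 3: mu = 218.82 cm^2/(V*s)

218.82


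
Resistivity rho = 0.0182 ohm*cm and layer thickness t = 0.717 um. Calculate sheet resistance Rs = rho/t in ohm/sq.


Step 1: Convert thickness to cm: t = 0.717 um = 7.1700e-05 cm
Step 2: Rs = rho / t = 0.0182 / 7.1700e-05
Step 3: Rs = 253.8 ohm/sq

253.8


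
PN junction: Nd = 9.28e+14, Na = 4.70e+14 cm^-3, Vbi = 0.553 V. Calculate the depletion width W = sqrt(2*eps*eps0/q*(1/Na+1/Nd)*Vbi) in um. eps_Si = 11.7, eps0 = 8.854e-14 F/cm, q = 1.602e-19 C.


Step 1: 1/Na + 1/Nd = 1/4.70e+14 + 1/9.28e+14 = 3.20525e-15
Step 2: 2*eps*eps0/q = 2*11.7*8.854e-14/1.602e-19 = 1.293281e+07
Step 3: W^2 = 1.293281e+07 * 3.20525e-15 * 0.553 = 2.29234e-08
Step 4: W = sqrt(2.29234e-08) = 1.514e-04 cm = 1.514 um

1.514


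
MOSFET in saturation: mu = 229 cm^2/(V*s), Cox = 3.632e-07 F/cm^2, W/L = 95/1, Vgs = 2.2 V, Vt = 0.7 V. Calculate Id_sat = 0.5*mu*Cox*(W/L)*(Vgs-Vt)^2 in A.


Step 1: Overdrive voltage Vov = Vgs - Vt = 2.2 - 0.7 = 1.5 V
Step 2: W/L = 95/1 = 95
Step 3: Id = 0.5 * 229 * 3.632e-07 * 95 * 1.5^2
Step 4: Id = 8.89e-03 A

8.89e-03


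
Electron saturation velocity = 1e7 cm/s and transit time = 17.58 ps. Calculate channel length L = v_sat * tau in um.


Step 1: tau in seconds = 17.58 ps * 1e-12 = 1.7580e-11 s
Step 2: L = v_sat * tau = 1e7 * 1.7580e-11 = 1.7580e-04 cm
Step 3: L in um = 1.7580e-04 * 1e4 = 1.758 um

1.758


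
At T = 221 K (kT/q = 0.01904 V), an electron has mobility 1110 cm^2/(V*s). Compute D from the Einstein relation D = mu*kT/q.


Step 1: D = mu * (kT/q)
Step 2: D = 1110 * 0.01904
Step 3: D = 21.13 cm^2/s

21.13


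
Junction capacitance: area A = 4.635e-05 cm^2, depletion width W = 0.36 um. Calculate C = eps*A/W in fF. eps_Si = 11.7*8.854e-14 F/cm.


Step 1: eps_Si = 11.7 * 8.854e-14 = 1.035918e-12 F/cm
Step 2: W in cm = 0.36 * 1e-4 = 3.60e-05 cm
Step 3: C = 1.035918e-12 * 4.635e-05 / 3.60e-05 = 1.333744e-12 F
Step 4: C = 1333.74 fF

1333.74


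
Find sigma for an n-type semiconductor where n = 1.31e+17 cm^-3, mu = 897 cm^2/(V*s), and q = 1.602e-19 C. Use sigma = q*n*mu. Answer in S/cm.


Step 1: sigma = q * n * mu
Step 2: sigma = 1.602e-19 * 1.31e+17 * 897
Step 3: sigma = 1.882e+01 S/cm

1.882e+01


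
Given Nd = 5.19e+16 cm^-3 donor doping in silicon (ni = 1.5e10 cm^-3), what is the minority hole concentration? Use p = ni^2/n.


Step 1: Since Nd >> ni, n ≈ Nd = 5.19e+16 cm^-3
Step 2: p = ni^2 / n = (1.5e10)^2 / 5.19e+16
Step 3: p = 2.25e20 / 5.19e+16 = 4.34e+03 cm^-3

4.34e+03


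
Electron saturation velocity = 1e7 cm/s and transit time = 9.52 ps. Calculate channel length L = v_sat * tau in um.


Step 1: tau in seconds = 9.52 ps * 1e-12 = 9.5200e-12 s
Step 2: L = v_sat * tau = 1e7 * 9.5200e-12 = 9.5200e-05 cm
Step 3: L in um = 9.5200e-05 * 1e4 = 0.952 um

0.952


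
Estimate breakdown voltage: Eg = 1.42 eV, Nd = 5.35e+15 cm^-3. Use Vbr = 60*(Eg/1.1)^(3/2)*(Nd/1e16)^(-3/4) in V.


Step 1: Eg/1.1 = 1.42/1.1 = 1.290909
Step 2: (Eg/1.1)^1.5 = 1.290909^1.5 = 1.466707
Step 3: (Nd/1e16)^(-0.75) = (0.535)^(-0.75) = 1.598581
Step 4: Vbr = 60 * 1.466707 * 1.598581 = 140.7 V

140.7


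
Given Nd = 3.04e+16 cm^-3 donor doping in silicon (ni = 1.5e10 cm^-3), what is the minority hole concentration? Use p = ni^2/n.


Step 1: Since Nd >> ni, n ≈ Nd = 3.04e+16 cm^-3
Step 2: p = ni^2 / n = (1.5e10)^2 / 3.04e+16
Step 3: p = 2.25e20 / 3.04e+16 = 7.40e+03 cm^-3

7.40e+03


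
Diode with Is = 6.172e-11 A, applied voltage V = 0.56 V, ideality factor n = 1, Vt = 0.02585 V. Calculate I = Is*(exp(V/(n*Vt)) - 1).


Step 1: V/(n*Vt) = 0.56/(1*0.02585) = 21.6634
Step 2: exp(21.6634) = 2.5603e+09
Step 3: I = 6.172e-11 * (2.5603e+09 - 1) = 1.58e-01 A

1.58e-01


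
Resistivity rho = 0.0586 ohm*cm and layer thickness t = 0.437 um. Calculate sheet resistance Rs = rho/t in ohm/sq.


Step 1: Convert thickness to cm: t = 0.437 um = 4.3700e-05 cm
Step 2: Rs = rho / t = 0.0586 / 4.3700e-05
Step 3: Rs = 1341.0 ohm/sq

1341.0


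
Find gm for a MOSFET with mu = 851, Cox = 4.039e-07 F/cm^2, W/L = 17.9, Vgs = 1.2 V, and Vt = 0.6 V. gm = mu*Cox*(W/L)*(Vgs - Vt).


Step 1: Vov = Vgs - Vt = 1.2 - 0.6 = 0.6 V
Step 2: gm = mu * Cox * (W/L) * Vov
Step 3: gm = 851 * 4.039e-07 * 17.9 * 0.6 = 3.69e-03 S

3.69e-03


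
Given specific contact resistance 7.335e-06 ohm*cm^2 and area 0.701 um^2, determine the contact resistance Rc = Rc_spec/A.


Step 1: Convert area to cm^2: 0.701 um^2 = 7.0100e-09 cm^2
Step 2: Rc = Rc_spec / A = 7.335e-06 / 7.0100e-09
Step 3: Rc = 1.05e+03 ohms

1.05e+03


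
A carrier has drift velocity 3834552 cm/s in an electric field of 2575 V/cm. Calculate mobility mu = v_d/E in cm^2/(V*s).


Step 1: mu = v_d / E
Step 2: mu = 3834552 / 2575
Step 3: mu = 1489.15 cm^2/(V*s)

1489.15


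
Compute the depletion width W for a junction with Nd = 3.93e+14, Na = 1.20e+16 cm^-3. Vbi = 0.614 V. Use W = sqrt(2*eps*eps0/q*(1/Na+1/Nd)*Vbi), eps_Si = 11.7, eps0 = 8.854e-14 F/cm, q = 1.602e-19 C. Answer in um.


Step 1: 1/Na + 1/Nd = 1/1.20e+16 + 1/3.93e+14 = 2.62786e-15
Step 2: 2*eps*eps0/q = 2*11.7*8.854e-14/1.602e-19 = 1.293281e+07
Step 3: W^2 = 1.293281e+07 * 2.62786e-15 * 0.614 = 2.08672e-08
Step 4: W = sqrt(2.08672e-08) = 1.445e-04 cm = 1.445 um

1.445


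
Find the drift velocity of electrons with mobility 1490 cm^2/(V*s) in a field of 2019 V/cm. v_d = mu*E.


Step 1: v_d = mu * E
Step 2: v_d = 1490 * 2019 = 3008310
Step 3: v_d = 3.01e+06 cm/s

3.01e+06


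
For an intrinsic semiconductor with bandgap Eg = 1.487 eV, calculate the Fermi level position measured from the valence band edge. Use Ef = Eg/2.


Step 1: For an intrinsic semiconductor, the Fermi level sits at midgap.
Step 2: Ef = Eg / 2 = 1.487 / 2 = 0.7435 eV

0.7435


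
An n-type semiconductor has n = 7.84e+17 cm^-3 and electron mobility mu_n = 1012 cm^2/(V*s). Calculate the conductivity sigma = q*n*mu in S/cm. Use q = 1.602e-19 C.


Step 1: sigma = q * n * mu
Step 2: sigma = 1.602e-19 * 7.84e+17 * 1012
Step 3: sigma = 1.271e+02 S/cm

1.271e+02


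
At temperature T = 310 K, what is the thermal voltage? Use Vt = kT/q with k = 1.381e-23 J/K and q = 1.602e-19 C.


Step 1: kT = 1.381e-23 * 310 = 4.2811e-21 J
Step 2: Vt = kT/q = 4.2811e-21 / 1.602e-19
Step 3: Vt = 0.02672 V

0.02672


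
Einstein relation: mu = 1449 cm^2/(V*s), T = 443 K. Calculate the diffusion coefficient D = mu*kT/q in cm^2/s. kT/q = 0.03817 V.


Step 1: D = mu * (kT/q)
Step 2: D = 1449 * 0.03817
Step 3: D = 55.31 cm^2/s

55.31


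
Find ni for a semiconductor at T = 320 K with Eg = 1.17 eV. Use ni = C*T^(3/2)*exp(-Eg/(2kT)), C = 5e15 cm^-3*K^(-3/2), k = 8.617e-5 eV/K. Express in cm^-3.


Step 1: Compute kT = 8.617e-5 * 320 = 0.0275744 eV
Step 2: Exponent = -Eg/(2kT) = -1.17/(2*0.0275744) = -21.21533
Step 3: T^(3/2) = 320^1.5 = 5724.33
Step 4: ni = 5e15 * 5724.33 * exp(-21.21533) = 1.75e+10 cm^-3

1.75e+10


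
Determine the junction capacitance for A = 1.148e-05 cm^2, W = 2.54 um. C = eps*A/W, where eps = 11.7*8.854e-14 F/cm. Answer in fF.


Step 1: eps_Si = 11.7 * 8.854e-14 = 1.035918e-12 F/cm
Step 2: W in cm = 2.54 * 1e-4 = 2.54e-04 cm
Step 3: C = 1.035918e-12 * 1.148e-05 / 2.54e-04 = 4.682023e-14 F
Step 4: C = 46.82 fF

46.82


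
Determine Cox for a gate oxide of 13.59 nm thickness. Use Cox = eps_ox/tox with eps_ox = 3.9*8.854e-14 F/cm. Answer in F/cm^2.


Step 1: eps_ox = 3.9 * 8.854e-14 = 3.45306e-13 F/cm
Step 2: tox in cm = 13.59 nm * 1e-7 = 1.3590e-06 cm
Step 3: Cox = 3.45306e-13 / 1.3590e-06 = 2.54e-07 F/cm^2

2.54e-07
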